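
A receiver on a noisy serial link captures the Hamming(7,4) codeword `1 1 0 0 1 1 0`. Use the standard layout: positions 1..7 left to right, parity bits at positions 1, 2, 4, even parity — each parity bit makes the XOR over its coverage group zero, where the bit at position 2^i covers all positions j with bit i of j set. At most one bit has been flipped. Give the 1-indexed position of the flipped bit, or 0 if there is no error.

0

s1: b1⊕b3⊕b5⊕b7 = 1⊕0⊕1⊕0 = 0
s2: b2⊕b3⊕b6⊕b7 = 1⊕0⊕1⊕0 = 0
s4: b4⊕b5⊕b6⊕b7 = 0⊕1⊕1⊕0 = 0
Syndrome (s4...s1) = 000 → position 0 (no error).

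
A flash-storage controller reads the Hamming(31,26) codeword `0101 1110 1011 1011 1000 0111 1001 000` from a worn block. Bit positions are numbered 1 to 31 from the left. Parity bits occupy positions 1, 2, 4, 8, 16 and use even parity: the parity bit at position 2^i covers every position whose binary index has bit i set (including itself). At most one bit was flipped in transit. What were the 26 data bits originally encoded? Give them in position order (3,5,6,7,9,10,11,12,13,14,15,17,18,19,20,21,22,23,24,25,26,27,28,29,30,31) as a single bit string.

s1: b1⊕b3⊕b5⊕b7⊕b9⊕b11⊕b13⊕b15⊕b17⊕b19⊕b21⊕b23⊕b25⊕b27⊕b29⊕b31 = 0⊕0⊕1⊕1⊕1⊕1⊕1⊕1⊕1⊕0⊕0⊕1⊕1⊕0⊕0⊕0 = 1
s2: b2⊕b3⊕b6⊕b7⊕b10⊕b11⊕b14⊕b15⊕b18⊕b19⊕b22⊕b23⊕b26⊕b27⊕b30⊕b31 = 1⊕0⊕1⊕1⊕0⊕1⊕0⊕1⊕0⊕0⊕1⊕1⊕0⊕0⊕0⊕0 = 1
s4: b4⊕b5⊕b6⊕b7⊕b12⊕b13⊕b14⊕b15⊕b20⊕b21⊕b22⊕b23⊕b28⊕b29⊕b30⊕b31 = 1⊕1⊕1⊕1⊕1⊕1⊕0⊕1⊕0⊕0⊕1⊕1⊕1⊕0⊕0⊕0 = 0
s8: b8⊕b9⊕b10⊕b11⊕b12⊕b13⊕b14⊕b15⊕b24⊕b25⊕b26⊕b27⊕b28⊕b29⊕b30⊕b31 = 0⊕1⊕0⊕1⊕1⊕1⊕0⊕1⊕1⊕1⊕0⊕0⊕1⊕0⊕0⊕0 = 0
s16: b16⊕b17⊕b18⊕b19⊕b20⊕b21⊕b22⊕b23⊕b24⊕b25⊕b26⊕b27⊕b28⊕b29⊕b30⊕b31 = 1⊕1⊕0⊕0⊕0⊕0⊕1⊕1⊕1⊕1⊕0⊕0⊕1⊕0⊕0⊕0 = 1
Syndrome (s16...s1) = 10011 → position 19.
Flip bit 19: corrected codeword = 0101111010111011101001111001000
Data bits at positions 3,5,6,7,9,10,11,12,13,14,15,17,18,19,20,21,22,23,24,25,26,27,28,29,30,31: 01111011101101001111001000

01111011101101001111001000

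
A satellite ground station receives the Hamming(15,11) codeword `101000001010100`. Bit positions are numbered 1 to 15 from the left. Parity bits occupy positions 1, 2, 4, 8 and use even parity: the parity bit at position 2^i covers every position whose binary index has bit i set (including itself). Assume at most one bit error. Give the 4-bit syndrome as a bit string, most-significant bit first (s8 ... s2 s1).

s1: b1⊕b3⊕b5⊕b7⊕b9⊕b11⊕b13⊕b15 = 1⊕1⊕0⊕0⊕1⊕1⊕1⊕0 = 1
s2: b2⊕b3⊕b6⊕b7⊕b10⊕b11⊕b14⊕b15 = 0⊕1⊕0⊕0⊕0⊕1⊕0⊕0 = 0
s4: b4⊕b5⊕b6⊕b7⊕b12⊕b13⊕b14⊕b15 = 0⊕0⊕0⊕0⊕0⊕1⊕0⊕0 = 1
s8: b8⊕b9⊕b10⊕b11⊕b12⊕b13⊕b14⊕b15 = 0⊕1⊕0⊕1⊕0⊕1⊕0⊕0 = 1
Syndrome (s8...s1) = 1101 → position 13.

1101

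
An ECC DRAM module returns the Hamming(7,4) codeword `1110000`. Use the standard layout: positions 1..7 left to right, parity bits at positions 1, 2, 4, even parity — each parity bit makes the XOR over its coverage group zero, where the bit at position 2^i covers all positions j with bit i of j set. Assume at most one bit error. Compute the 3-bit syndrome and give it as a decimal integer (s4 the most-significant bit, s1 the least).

s1: b1⊕b3⊕b5⊕b7 = 1⊕1⊕0⊕0 = 0
s2: b2⊕b3⊕b6⊕b7 = 1⊕1⊕0⊕0 = 0
s4: b4⊕b5⊕b6⊕b7 = 0⊕0⊕0⊕0 = 0
Syndrome (s4...s1) = 000 → position 0 (no error).

0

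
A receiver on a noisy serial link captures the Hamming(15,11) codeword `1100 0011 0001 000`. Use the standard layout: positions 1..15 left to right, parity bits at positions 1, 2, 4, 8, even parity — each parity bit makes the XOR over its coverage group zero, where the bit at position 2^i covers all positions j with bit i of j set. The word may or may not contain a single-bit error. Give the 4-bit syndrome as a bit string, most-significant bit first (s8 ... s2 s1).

0000

s1: b1⊕b3⊕b5⊕b7⊕b9⊕b11⊕b13⊕b15 = 1⊕0⊕0⊕1⊕0⊕0⊕0⊕0 = 0
s2: b2⊕b3⊕b6⊕b7⊕b10⊕b11⊕b14⊕b15 = 1⊕0⊕0⊕1⊕0⊕0⊕0⊕0 = 0
s4: b4⊕b5⊕b6⊕b7⊕b12⊕b13⊕b14⊕b15 = 0⊕0⊕0⊕1⊕1⊕0⊕0⊕0 = 0
s8: b8⊕b9⊕b10⊕b11⊕b12⊕b13⊕b14⊕b15 = 1⊕0⊕0⊕0⊕1⊕0⊕0⊕0 = 0
Syndrome (s8...s1) = 0000 → position 0 (no error).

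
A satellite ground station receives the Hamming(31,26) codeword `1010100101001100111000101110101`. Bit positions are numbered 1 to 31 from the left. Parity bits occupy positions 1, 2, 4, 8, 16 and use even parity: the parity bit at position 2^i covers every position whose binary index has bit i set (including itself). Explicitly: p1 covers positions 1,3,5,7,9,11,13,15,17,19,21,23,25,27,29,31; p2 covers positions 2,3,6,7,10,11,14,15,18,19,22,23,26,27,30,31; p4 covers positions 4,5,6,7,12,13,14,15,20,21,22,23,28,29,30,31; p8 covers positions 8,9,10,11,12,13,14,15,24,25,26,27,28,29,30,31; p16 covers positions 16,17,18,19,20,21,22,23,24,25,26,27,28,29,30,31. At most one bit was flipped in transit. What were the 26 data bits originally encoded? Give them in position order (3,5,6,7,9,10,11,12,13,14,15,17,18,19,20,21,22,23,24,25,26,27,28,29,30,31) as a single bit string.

11000100110111000101100101

s1: b1⊕b3⊕b5⊕b7⊕b9⊕b11⊕b13⊕b15⊕b17⊕b19⊕b21⊕b23⊕b25⊕b27⊕b29⊕b31 = 1⊕1⊕1⊕0⊕0⊕0⊕1⊕0⊕1⊕1⊕0⊕1⊕1⊕1⊕1⊕1 = 1
s2: b2⊕b3⊕b6⊕b7⊕b10⊕b11⊕b14⊕b15⊕b18⊕b19⊕b22⊕b23⊕b26⊕b27⊕b30⊕b31 = 0⊕1⊕0⊕0⊕1⊕0⊕1⊕0⊕1⊕1⊕0⊕1⊕1⊕1⊕0⊕1 = 1
s4: b4⊕b5⊕b6⊕b7⊕b12⊕b13⊕b14⊕b15⊕b20⊕b21⊕b22⊕b23⊕b28⊕b29⊕b30⊕b31 = 0⊕1⊕0⊕0⊕0⊕1⊕1⊕0⊕0⊕0⊕0⊕1⊕0⊕1⊕0⊕1 = 0
s8: b8⊕b9⊕b10⊕b11⊕b12⊕b13⊕b14⊕b15⊕b24⊕b25⊕b26⊕b27⊕b28⊕b29⊕b30⊕b31 = 1⊕0⊕1⊕0⊕0⊕1⊕1⊕0⊕0⊕1⊕1⊕1⊕0⊕1⊕0⊕1 = 1
s16: b16⊕b17⊕b18⊕b19⊕b20⊕b21⊕b22⊕b23⊕b24⊕b25⊕b26⊕b27⊕b28⊕b29⊕b30⊕b31 = 0⊕1⊕1⊕1⊕0⊕0⊕0⊕1⊕0⊕1⊕1⊕1⊕0⊕1⊕0⊕1 = 1
Syndrome (s16...s1) = 11011 → position 27.
Flip bit 27: corrected codeword = 1010100101001100111000101100101
Data bits at positions 3,5,6,7,9,10,11,12,13,14,15,17,18,19,20,21,22,23,24,25,26,27,28,29,30,31: 11000100110111000101100101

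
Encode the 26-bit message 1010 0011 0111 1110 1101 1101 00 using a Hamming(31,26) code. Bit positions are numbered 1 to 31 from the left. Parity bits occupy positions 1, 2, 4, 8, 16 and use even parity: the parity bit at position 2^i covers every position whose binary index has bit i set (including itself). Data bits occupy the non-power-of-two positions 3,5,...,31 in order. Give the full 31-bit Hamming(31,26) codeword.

Place data bits at non-power-of-two positions: b3=1, b5=0, b6=1, b7=0, b9=0, b10=0, b11=1, b12=1, b13=0, b14=1, b15=1, b17=1, b18=1, b19=1, b20=1, b21=0, b22=1, b23=1, b24=0, b25=1, b26=1, b27=1, b28=0, b29=1, b30=0, b31=0.
p1 = XOR of data positions {3,5,7,9,11,13,15,17,19,21,23,25,27,29,31} = 1⊕0⊕0⊕0⊕1⊕0⊕1⊕1⊕1⊕0⊕1⊕1⊕1⊕1⊕0 = 1
p2 = XOR of data positions {3,6,7,10,11,14,15,18,19,22,23,26,27,30,31} = 1⊕1⊕0⊕0⊕1⊕1⊕1⊕1⊕1⊕1⊕1⊕1⊕1⊕0⊕0 = 1
p4 = XOR of data positions {5,6,7,12,13,14,15,20,21,22,23,28,29,30,31} = 0⊕1⊕0⊕1⊕0⊕1⊕1⊕1⊕0⊕1⊕1⊕0⊕1⊕0⊕0 = 0
p8 = XOR of data positions {9,10,11,12,13,14,15,24,25,26,27,28,29,30,31} = 0⊕0⊕1⊕1⊕0⊕1⊕1⊕0⊕1⊕1⊕1⊕0⊕1⊕0⊕0 = 0
p16 = XOR of data positions {17,18,19,20,21,22,23,24,25,26,27,28,29,30,31} = 1⊕1⊕1⊕1⊕0⊕1⊕1⊕0⊕1⊕1⊕1⊕0⊕1⊕0⊕0 = 0
Codeword b1..b31 = 1110010000110110111101101110100

1110010000110110111101101110100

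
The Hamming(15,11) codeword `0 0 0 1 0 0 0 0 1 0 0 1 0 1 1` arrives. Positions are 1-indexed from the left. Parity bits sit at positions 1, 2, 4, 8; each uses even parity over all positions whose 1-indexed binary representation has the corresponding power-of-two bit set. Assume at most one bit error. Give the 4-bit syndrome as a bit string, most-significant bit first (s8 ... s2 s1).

0000

s1: b1⊕b3⊕b5⊕b7⊕b9⊕b11⊕b13⊕b15 = 0⊕0⊕0⊕0⊕1⊕0⊕0⊕1 = 0
s2: b2⊕b3⊕b6⊕b7⊕b10⊕b11⊕b14⊕b15 = 0⊕0⊕0⊕0⊕0⊕0⊕1⊕1 = 0
s4: b4⊕b5⊕b6⊕b7⊕b12⊕b13⊕b14⊕b15 = 1⊕0⊕0⊕0⊕1⊕0⊕1⊕1 = 0
s8: b8⊕b9⊕b10⊕b11⊕b12⊕b13⊕b14⊕b15 = 0⊕1⊕0⊕0⊕1⊕0⊕1⊕1 = 0
Syndrome (s8...s1) = 0000 → position 0 (no error).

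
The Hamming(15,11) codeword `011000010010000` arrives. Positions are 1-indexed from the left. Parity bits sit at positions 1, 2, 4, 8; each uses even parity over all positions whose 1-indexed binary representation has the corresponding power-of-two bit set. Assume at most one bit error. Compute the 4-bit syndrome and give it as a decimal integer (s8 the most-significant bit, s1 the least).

s1: b1⊕b3⊕b5⊕b7⊕b9⊕b11⊕b13⊕b15 = 0⊕1⊕0⊕0⊕0⊕1⊕0⊕0 = 0
s2: b2⊕b3⊕b6⊕b7⊕b10⊕b11⊕b14⊕b15 = 1⊕1⊕0⊕0⊕0⊕1⊕0⊕0 = 1
s4: b4⊕b5⊕b6⊕b7⊕b12⊕b13⊕b14⊕b15 = 0⊕0⊕0⊕0⊕0⊕0⊕0⊕0 = 0
s8: b8⊕b9⊕b10⊕b11⊕b12⊕b13⊕b14⊕b15 = 1⊕0⊕0⊕1⊕0⊕0⊕0⊕0 = 0
Syndrome (s8...s1) = 0010 → position 2.

2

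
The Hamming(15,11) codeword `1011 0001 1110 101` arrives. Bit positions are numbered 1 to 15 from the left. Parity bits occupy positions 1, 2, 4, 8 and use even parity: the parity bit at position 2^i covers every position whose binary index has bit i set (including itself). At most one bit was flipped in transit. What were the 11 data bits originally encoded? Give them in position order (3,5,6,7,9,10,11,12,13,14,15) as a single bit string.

s1: b1⊕b3⊕b5⊕b7⊕b9⊕b11⊕b13⊕b15 = 1⊕1⊕0⊕0⊕1⊕1⊕1⊕1 = 0
s2: b2⊕b3⊕b6⊕b7⊕b10⊕b11⊕b14⊕b15 = 0⊕1⊕0⊕0⊕1⊕1⊕0⊕1 = 0
s4: b4⊕b5⊕b6⊕b7⊕b12⊕b13⊕b14⊕b15 = 1⊕0⊕0⊕0⊕0⊕1⊕0⊕1 = 1
s8: b8⊕b9⊕b10⊕b11⊕b12⊕b13⊕b14⊕b15 = 1⊕1⊕1⊕1⊕0⊕1⊕0⊕1 = 0
Syndrome (s8...s1) = 0100 → position 4.
Flip bit 4: corrected codeword = 101000011110101
Data bits at positions 3,5,6,7,9,10,11,12,13,14,15: 10001110101

10001110101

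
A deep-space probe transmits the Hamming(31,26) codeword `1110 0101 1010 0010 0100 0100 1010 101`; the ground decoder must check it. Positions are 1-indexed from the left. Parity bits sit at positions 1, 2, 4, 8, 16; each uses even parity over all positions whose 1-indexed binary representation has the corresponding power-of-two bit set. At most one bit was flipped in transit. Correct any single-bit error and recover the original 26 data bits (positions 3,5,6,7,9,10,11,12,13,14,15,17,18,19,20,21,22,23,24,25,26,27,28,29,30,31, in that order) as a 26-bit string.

10111010001010001001010101

s1: b1⊕b3⊕b5⊕b7⊕b9⊕b11⊕b13⊕b15⊕b17⊕b19⊕b21⊕b23⊕b25⊕b27⊕b29⊕b31 = 1⊕1⊕0⊕0⊕1⊕1⊕0⊕1⊕0⊕0⊕0⊕0⊕1⊕1⊕1⊕1 = 1
s2: b2⊕b3⊕b6⊕b7⊕b10⊕b11⊕b14⊕b15⊕b18⊕b19⊕b22⊕b23⊕b26⊕b27⊕b30⊕b31 = 1⊕1⊕1⊕0⊕0⊕1⊕0⊕1⊕1⊕0⊕1⊕0⊕0⊕1⊕0⊕1 = 1
s4: b4⊕b5⊕b6⊕b7⊕b12⊕b13⊕b14⊕b15⊕b20⊕b21⊕b22⊕b23⊕b28⊕b29⊕b30⊕b31 = 0⊕0⊕1⊕0⊕0⊕0⊕0⊕1⊕0⊕0⊕1⊕0⊕0⊕1⊕0⊕1 = 1
s8: b8⊕b9⊕b10⊕b11⊕b12⊕b13⊕b14⊕b15⊕b24⊕b25⊕b26⊕b27⊕b28⊕b29⊕b30⊕b31 = 1⊕1⊕0⊕1⊕0⊕0⊕0⊕1⊕0⊕1⊕0⊕1⊕0⊕1⊕0⊕1 = 0
s16: b16⊕b17⊕b18⊕b19⊕b20⊕b21⊕b22⊕b23⊕b24⊕b25⊕b26⊕b27⊕b28⊕b29⊕b30⊕b31 = 0⊕0⊕1⊕0⊕0⊕0⊕1⊕0⊕0⊕1⊕0⊕1⊕0⊕1⊕0⊕1 = 0
Syndrome (s16...s1) = 00111 → position 7.
Flip bit 7: corrected codeword = 1110011110100010010001001010101
Data bits at positions 3,5,6,7,9,10,11,12,13,14,15,17,18,19,20,21,22,23,24,25,26,27,28,29,30,31: 10111010001010001001010101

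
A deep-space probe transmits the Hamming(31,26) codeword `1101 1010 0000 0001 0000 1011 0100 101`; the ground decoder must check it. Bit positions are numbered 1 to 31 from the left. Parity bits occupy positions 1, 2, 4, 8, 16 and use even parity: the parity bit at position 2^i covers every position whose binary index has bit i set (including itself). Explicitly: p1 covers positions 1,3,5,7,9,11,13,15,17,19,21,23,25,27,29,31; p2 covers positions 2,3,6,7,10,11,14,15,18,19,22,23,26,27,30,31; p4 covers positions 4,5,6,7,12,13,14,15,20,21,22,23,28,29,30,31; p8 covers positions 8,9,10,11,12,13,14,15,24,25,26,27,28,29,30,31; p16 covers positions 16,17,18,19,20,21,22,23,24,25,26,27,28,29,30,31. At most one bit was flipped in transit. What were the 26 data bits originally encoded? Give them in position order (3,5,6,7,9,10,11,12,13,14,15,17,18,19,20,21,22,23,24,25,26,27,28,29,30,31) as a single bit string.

01010000000000010010100101

s1: b1⊕b3⊕b5⊕b7⊕b9⊕b11⊕b13⊕b15⊕b17⊕b19⊕b21⊕b23⊕b25⊕b27⊕b29⊕b31 = 1⊕0⊕1⊕1⊕0⊕0⊕0⊕0⊕0⊕0⊕1⊕1⊕0⊕0⊕1⊕1 = 1
s2: b2⊕b3⊕b6⊕b7⊕b10⊕b11⊕b14⊕b15⊕b18⊕b19⊕b22⊕b23⊕b26⊕b27⊕b30⊕b31 = 1⊕0⊕0⊕1⊕0⊕0⊕0⊕0⊕0⊕0⊕0⊕1⊕1⊕0⊕0⊕1 = 1
s4: b4⊕b5⊕b6⊕b7⊕b12⊕b13⊕b14⊕b15⊕b20⊕b21⊕b22⊕b23⊕b28⊕b29⊕b30⊕b31 = 1⊕1⊕0⊕1⊕0⊕0⊕0⊕0⊕0⊕1⊕0⊕1⊕0⊕1⊕0⊕1 = 1
s8: b8⊕b9⊕b10⊕b11⊕b12⊕b13⊕b14⊕b15⊕b24⊕b25⊕b26⊕b27⊕b28⊕b29⊕b30⊕b31 = 0⊕0⊕0⊕0⊕0⊕0⊕0⊕0⊕1⊕0⊕1⊕0⊕0⊕1⊕0⊕1 = 0
s16: b16⊕b17⊕b18⊕b19⊕b20⊕b21⊕b22⊕b23⊕b24⊕b25⊕b26⊕b27⊕b28⊕b29⊕b30⊕b31 = 1⊕0⊕0⊕0⊕0⊕1⊕0⊕1⊕1⊕0⊕1⊕0⊕0⊕1⊕0⊕1 = 1
Syndrome (s16...s1) = 10111 → position 23.
Flip bit 23: corrected codeword = 1101101000000001000010010100101
Data bits at positions 3,5,6,7,9,10,11,12,13,14,15,17,18,19,20,21,22,23,24,25,26,27,28,29,30,31: 01010000000000010010100101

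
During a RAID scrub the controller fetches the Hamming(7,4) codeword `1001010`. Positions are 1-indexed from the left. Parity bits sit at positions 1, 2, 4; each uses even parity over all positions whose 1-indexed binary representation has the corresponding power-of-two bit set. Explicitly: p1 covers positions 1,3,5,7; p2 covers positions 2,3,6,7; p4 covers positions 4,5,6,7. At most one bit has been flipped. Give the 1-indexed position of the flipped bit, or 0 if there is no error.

3

s1: b1⊕b3⊕b5⊕b7 = 1⊕0⊕0⊕0 = 1
s2: b2⊕b3⊕b6⊕b7 = 0⊕0⊕1⊕0 = 1
s4: b4⊕b5⊕b6⊕b7 = 1⊕0⊕1⊕0 = 0
Syndrome (s4...s1) = 011 → position 3.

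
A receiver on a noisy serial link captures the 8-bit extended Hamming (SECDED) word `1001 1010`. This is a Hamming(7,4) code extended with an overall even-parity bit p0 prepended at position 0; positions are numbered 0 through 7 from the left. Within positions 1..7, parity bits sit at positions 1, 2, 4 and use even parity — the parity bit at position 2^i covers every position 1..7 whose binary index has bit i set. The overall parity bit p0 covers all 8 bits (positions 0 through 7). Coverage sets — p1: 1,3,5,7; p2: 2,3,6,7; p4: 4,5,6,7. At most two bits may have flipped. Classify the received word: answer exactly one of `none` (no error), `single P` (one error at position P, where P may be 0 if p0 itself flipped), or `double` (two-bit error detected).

double

s1: b1⊕b3⊕b5⊕b7 = 0⊕1⊕0⊕0 = 1
s2: b2⊕b3⊕b6⊕b7 = 0⊕1⊕1⊕0 = 0
s4: b4⊕b5⊕b6⊕b7 = 1⊕0⊕1⊕0 = 0
Syndrome (s4...s1) = 001 → position 1.
Overall parity (XOR of all 8 bits, including p0): 1⊕0⊕0⊕1⊕1⊕0⊕1⊕0 = 0
Overall=0, syndrome position=1 → double-bit error detected (uncorrectable).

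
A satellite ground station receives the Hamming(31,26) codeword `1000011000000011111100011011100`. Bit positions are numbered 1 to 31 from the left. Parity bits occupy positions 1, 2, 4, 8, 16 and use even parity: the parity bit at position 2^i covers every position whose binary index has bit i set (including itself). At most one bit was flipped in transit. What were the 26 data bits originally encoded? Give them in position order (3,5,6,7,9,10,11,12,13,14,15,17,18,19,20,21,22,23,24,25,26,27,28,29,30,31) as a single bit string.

00110000001111100011011100

s1: b1⊕b3⊕b5⊕b7⊕b9⊕b11⊕b13⊕b15⊕b17⊕b19⊕b21⊕b23⊕b25⊕b27⊕b29⊕b31 = 1⊕0⊕0⊕1⊕0⊕0⊕0⊕1⊕1⊕1⊕0⊕0⊕1⊕1⊕1⊕0 = 0
s2: b2⊕b3⊕b6⊕b7⊕b10⊕b11⊕b14⊕b15⊕b18⊕b19⊕b22⊕b23⊕b26⊕b27⊕b30⊕b31 = 0⊕0⊕1⊕1⊕0⊕0⊕0⊕1⊕1⊕1⊕0⊕0⊕0⊕1⊕0⊕0 = 0
s4: b4⊕b5⊕b6⊕b7⊕b12⊕b13⊕b14⊕b15⊕b20⊕b21⊕b22⊕b23⊕b28⊕b29⊕b30⊕b31 = 0⊕0⊕1⊕1⊕0⊕0⊕0⊕1⊕1⊕0⊕0⊕0⊕1⊕1⊕0⊕0 = 0
s8: b8⊕b9⊕b10⊕b11⊕b12⊕b13⊕b14⊕b15⊕b24⊕b25⊕b26⊕b27⊕b28⊕b29⊕b30⊕b31 = 0⊕0⊕0⊕0⊕0⊕0⊕0⊕1⊕1⊕1⊕0⊕1⊕1⊕1⊕0⊕0 = 0
s16: b16⊕b17⊕b18⊕b19⊕b20⊕b21⊕b22⊕b23⊕b24⊕b25⊕b26⊕b27⊕b28⊕b29⊕b30⊕b31 = 1⊕1⊕1⊕1⊕1⊕0⊕0⊕0⊕1⊕1⊕0⊕1⊕1⊕1⊕0⊕0 = 0
Syndrome (s16...s1) = 00000 → position 0 (no error).
No correction needed.
Data bits at positions 3,5,6,7,9,10,11,12,13,14,15,17,18,19,20,21,22,23,24,25,26,27,28,29,30,31: 00110000001111100011011100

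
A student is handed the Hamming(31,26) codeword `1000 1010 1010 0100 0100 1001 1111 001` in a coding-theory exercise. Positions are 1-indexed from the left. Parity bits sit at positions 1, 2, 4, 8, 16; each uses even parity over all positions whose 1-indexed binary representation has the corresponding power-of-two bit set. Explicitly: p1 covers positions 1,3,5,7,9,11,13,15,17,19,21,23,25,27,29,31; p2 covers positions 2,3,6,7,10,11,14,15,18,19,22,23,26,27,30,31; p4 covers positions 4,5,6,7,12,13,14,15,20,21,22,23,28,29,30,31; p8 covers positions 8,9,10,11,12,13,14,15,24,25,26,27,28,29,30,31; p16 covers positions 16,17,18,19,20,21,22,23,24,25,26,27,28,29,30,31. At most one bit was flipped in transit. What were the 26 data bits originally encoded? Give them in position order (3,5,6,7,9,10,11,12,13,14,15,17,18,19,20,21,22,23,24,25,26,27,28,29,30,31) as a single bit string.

s1: b1⊕b3⊕b5⊕b7⊕b9⊕b11⊕b13⊕b15⊕b17⊕b19⊕b21⊕b23⊕b25⊕b27⊕b29⊕b31 = 1⊕0⊕1⊕1⊕1⊕1⊕0⊕0⊕0⊕0⊕1⊕0⊕1⊕1⊕0⊕1 = 1
s2: b2⊕b3⊕b6⊕b7⊕b10⊕b11⊕b14⊕b15⊕b18⊕b19⊕b22⊕b23⊕b26⊕b27⊕b30⊕b31 = 0⊕0⊕0⊕1⊕0⊕1⊕1⊕0⊕1⊕0⊕0⊕0⊕1⊕1⊕0⊕1 = 1
s4: b4⊕b5⊕b6⊕b7⊕b12⊕b13⊕b14⊕b15⊕b20⊕b21⊕b22⊕b23⊕b28⊕b29⊕b30⊕b31 = 0⊕1⊕0⊕1⊕0⊕0⊕1⊕0⊕0⊕1⊕0⊕0⊕1⊕0⊕0⊕1 = 0
s8: b8⊕b9⊕b10⊕b11⊕b12⊕b13⊕b14⊕b15⊕b24⊕b25⊕b26⊕b27⊕b28⊕b29⊕b30⊕b31 = 0⊕1⊕0⊕1⊕0⊕0⊕1⊕0⊕1⊕1⊕1⊕1⊕1⊕0⊕0⊕1 = 1
s16: b16⊕b17⊕b18⊕b19⊕b20⊕b21⊕b22⊕b23⊕b24⊕b25⊕b26⊕b27⊕b28⊕b29⊕b30⊕b31 = 0⊕0⊕1⊕0⊕0⊕1⊕0⊕0⊕1⊕1⊕1⊕1⊕1⊕0⊕0⊕1 = 0
Syndrome (s16...s1) = 01011 → position 11.
Flip bit 11: corrected codeword = 1000101010000100010010011111001
Data bits at positions 3,5,6,7,9,10,11,12,13,14,15,17,18,19,20,21,22,23,24,25,26,27,28,29,30,31: 01011000010010010011111001

01011000010010010011111001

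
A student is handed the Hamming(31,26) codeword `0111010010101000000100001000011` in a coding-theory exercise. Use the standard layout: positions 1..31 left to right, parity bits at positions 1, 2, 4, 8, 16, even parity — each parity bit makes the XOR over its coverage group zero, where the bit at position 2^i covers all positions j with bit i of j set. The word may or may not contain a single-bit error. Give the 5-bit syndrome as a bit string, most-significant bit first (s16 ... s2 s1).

00000

s1: b1⊕b3⊕b5⊕b7⊕b9⊕b11⊕b13⊕b15⊕b17⊕b19⊕b21⊕b23⊕b25⊕b27⊕b29⊕b31 = 0⊕1⊕0⊕0⊕1⊕1⊕1⊕0⊕0⊕0⊕0⊕0⊕1⊕0⊕0⊕1 = 0
s2: b2⊕b3⊕b6⊕b7⊕b10⊕b11⊕b14⊕b15⊕b18⊕b19⊕b22⊕b23⊕b26⊕b27⊕b30⊕b31 = 1⊕1⊕1⊕0⊕0⊕1⊕0⊕0⊕0⊕0⊕0⊕0⊕0⊕0⊕1⊕1 = 0
s4: b4⊕b5⊕b6⊕b7⊕b12⊕b13⊕b14⊕b15⊕b20⊕b21⊕b22⊕b23⊕b28⊕b29⊕b30⊕b31 = 1⊕0⊕1⊕0⊕0⊕1⊕0⊕0⊕1⊕0⊕0⊕0⊕0⊕0⊕1⊕1 = 0
s8: b8⊕b9⊕b10⊕b11⊕b12⊕b13⊕b14⊕b15⊕b24⊕b25⊕b26⊕b27⊕b28⊕b29⊕b30⊕b31 = 0⊕1⊕0⊕1⊕0⊕1⊕0⊕0⊕0⊕1⊕0⊕0⊕0⊕0⊕1⊕1 = 0
s16: b16⊕b17⊕b18⊕b19⊕b20⊕b21⊕b22⊕b23⊕b24⊕b25⊕b26⊕b27⊕b28⊕b29⊕b30⊕b31 = 0⊕0⊕0⊕0⊕1⊕0⊕0⊕0⊕0⊕1⊕0⊕0⊕0⊕0⊕1⊕1 = 0
Syndrome (s16...s1) = 00000 → position 0 (no error).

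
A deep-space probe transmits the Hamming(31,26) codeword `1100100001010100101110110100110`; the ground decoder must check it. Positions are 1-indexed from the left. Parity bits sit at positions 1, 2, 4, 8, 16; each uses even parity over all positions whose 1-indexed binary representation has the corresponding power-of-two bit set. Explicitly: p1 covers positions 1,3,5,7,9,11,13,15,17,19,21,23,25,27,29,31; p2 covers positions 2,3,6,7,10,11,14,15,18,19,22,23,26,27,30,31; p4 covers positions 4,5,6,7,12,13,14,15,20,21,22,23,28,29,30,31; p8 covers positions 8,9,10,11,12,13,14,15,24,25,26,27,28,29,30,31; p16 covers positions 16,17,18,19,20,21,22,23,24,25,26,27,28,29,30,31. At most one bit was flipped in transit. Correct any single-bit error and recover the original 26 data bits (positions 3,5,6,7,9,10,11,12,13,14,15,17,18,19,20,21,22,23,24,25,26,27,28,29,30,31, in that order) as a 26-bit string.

01000101010101110110110110

s1: b1⊕b3⊕b5⊕b7⊕b9⊕b11⊕b13⊕b15⊕b17⊕b19⊕b21⊕b23⊕b25⊕b27⊕b29⊕b31 = 1⊕0⊕1⊕0⊕0⊕0⊕0⊕0⊕1⊕1⊕1⊕1⊕0⊕0⊕1⊕0 = 1
s2: b2⊕b3⊕b6⊕b7⊕b10⊕b11⊕b14⊕b15⊕b18⊕b19⊕b22⊕b23⊕b26⊕b27⊕b30⊕b31 = 1⊕0⊕0⊕0⊕1⊕0⊕1⊕0⊕0⊕1⊕0⊕1⊕1⊕0⊕1⊕0 = 1
s4: b4⊕b5⊕b6⊕b7⊕b12⊕b13⊕b14⊕b15⊕b20⊕b21⊕b22⊕b23⊕b28⊕b29⊕b30⊕b31 = 0⊕1⊕0⊕0⊕1⊕0⊕1⊕0⊕1⊕1⊕0⊕1⊕0⊕1⊕1⊕0 = 0
s8: b8⊕b9⊕b10⊕b11⊕b12⊕b13⊕b14⊕b15⊕b24⊕b25⊕b26⊕b27⊕b28⊕b29⊕b30⊕b31 = 0⊕0⊕1⊕0⊕1⊕0⊕1⊕0⊕1⊕0⊕1⊕0⊕0⊕1⊕1⊕0 = 1
s16: b16⊕b17⊕b18⊕b19⊕b20⊕b21⊕b22⊕b23⊕b24⊕b25⊕b26⊕b27⊕b28⊕b29⊕b30⊕b31 = 0⊕1⊕0⊕1⊕1⊕1⊕0⊕1⊕1⊕0⊕1⊕0⊕0⊕1⊕1⊕0 = 1
Syndrome (s16...s1) = 11011 → position 27.
Flip bit 27: corrected codeword = 1100100001010100101110110110110
Data bits at positions 3,5,6,7,9,10,11,12,13,14,15,17,18,19,20,21,22,23,24,25,26,27,28,29,30,31: 01000101010101110110110110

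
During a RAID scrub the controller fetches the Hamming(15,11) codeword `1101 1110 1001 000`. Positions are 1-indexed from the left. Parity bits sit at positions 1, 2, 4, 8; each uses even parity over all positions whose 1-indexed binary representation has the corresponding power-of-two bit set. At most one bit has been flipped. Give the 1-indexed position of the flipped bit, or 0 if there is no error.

s1: b1⊕b3⊕b5⊕b7⊕b9⊕b11⊕b13⊕b15 = 1⊕0⊕1⊕1⊕1⊕0⊕0⊕0 = 0
s2: b2⊕b3⊕b6⊕b7⊕b10⊕b11⊕b14⊕b15 = 1⊕0⊕1⊕1⊕0⊕0⊕0⊕0 = 1
s4: b4⊕b5⊕b6⊕b7⊕b12⊕b13⊕b14⊕b15 = 1⊕1⊕1⊕1⊕1⊕0⊕0⊕0 = 1
s8: b8⊕b9⊕b10⊕b11⊕b12⊕b13⊕b14⊕b15 = 0⊕1⊕0⊕0⊕1⊕0⊕0⊕0 = 0
Syndrome (s8...s1) = 0110 → position 6.

6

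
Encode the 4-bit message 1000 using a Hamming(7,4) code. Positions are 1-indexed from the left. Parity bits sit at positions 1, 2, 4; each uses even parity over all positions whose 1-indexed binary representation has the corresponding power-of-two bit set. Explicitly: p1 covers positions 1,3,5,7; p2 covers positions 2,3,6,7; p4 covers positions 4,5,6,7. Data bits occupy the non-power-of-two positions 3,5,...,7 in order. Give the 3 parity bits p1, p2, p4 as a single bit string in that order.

Place data bits at non-power-of-two positions: b3=1, b5=0, b6=0, b7=0.
p1 = XOR of data positions {3,5,7} = 1⊕0⊕0 = 1
p2 = XOR of data positions {3,6,7} = 1⊕0⊕0 = 1
p4 = XOR of data positions {5,6,7} = 0⊕0⊕0 = 0
Parity bits p1,p2,p4 = 110

110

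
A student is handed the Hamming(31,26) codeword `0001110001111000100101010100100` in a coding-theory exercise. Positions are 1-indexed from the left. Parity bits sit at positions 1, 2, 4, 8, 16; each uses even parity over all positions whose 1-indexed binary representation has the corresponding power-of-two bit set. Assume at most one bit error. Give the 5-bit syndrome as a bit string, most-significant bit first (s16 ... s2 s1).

01011

s1: b1⊕b3⊕b5⊕b7⊕b9⊕b11⊕b13⊕b15⊕b17⊕b19⊕b21⊕b23⊕b25⊕b27⊕b29⊕b31 = 0⊕0⊕1⊕0⊕0⊕1⊕1⊕0⊕1⊕0⊕0⊕0⊕0⊕0⊕1⊕0 = 1
s2: b2⊕b3⊕b6⊕b7⊕b10⊕b11⊕b14⊕b15⊕b18⊕b19⊕b22⊕b23⊕b26⊕b27⊕b30⊕b31 = 0⊕0⊕1⊕0⊕1⊕1⊕0⊕0⊕0⊕0⊕1⊕0⊕1⊕0⊕0⊕0 = 1
s4: b4⊕b5⊕b6⊕b7⊕b12⊕b13⊕b14⊕b15⊕b20⊕b21⊕b22⊕b23⊕b28⊕b29⊕b30⊕b31 = 1⊕1⊕1⊕0⊕1⊕1⊕0⊕0⊕1⊕0⊕1⊕0⊕0⊕1⊕0⊕0 = 0
s8: b8⊕b9⊕b10⊕b11⊕b12⊕b13⊕b14⊕b15⊕b24⊕b25⊕b26⊕b27⊕b28⊕b29⊕b30⊕b31 = 0⊕0⊕1⊕1⊕1⊕1⊕0⊕0⊕1⊕0⊕1⊕0⊕0⊕1⊕0⊕0 = 1
s16: b16⊕b17⊕b18⊕b19⊕b20⊕b21⊕b22⊕b23⊕b24⊕b25⊕b26⊕b27⊕b28⊕b29⊕b30⊕b31 = 0⊕1⊕0⊕0⊕1⊕0⊕1⊕0⊕1⊕0⊕1⊕0⊕0⊕1⊕0⊕0 = 0
Syndrome (s16...s1) = 01011 → position 11.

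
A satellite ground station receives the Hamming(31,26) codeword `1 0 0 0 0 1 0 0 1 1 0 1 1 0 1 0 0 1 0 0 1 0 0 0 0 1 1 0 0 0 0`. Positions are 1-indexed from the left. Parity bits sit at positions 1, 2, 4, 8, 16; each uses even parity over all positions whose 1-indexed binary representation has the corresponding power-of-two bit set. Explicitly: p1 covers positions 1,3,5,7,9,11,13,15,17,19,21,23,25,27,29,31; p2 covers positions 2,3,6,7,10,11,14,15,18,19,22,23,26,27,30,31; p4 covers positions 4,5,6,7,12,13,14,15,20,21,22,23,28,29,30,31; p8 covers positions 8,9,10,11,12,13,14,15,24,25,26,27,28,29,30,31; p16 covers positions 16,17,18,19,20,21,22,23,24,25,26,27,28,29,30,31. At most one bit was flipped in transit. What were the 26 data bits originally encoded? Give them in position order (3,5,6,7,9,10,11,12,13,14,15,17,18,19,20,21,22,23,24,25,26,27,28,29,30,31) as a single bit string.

s1: b1⊕b3⊕b5⊕b7⊕b9⊕b11⊕b13⊕b15⊕b17⊕b19⊕b21⊕b23⊕b25⊕b27⊕b29⊕b31 = 1⊕0⊕0⊕0⊕1⊕0⊕1⊕1⊕0⊕0⊕1⊕0⊕0⊕1⊕0⊕0 = 0
s2: b2⊕b3⊕b6⊕b7⊕b10⊕b11⊕b14⊕b15⊕b18⊕b19⊕b22⊕b23⊕b26⊕b27⊕b30⊕b31 = 0⊕0⊕1⊕0⊕1⊕0⊕0⊕1⊕1⊕0⊕0⊕0⊕1⊕1⊕0⊕0 = 0
s4: b4⊕b5⊕b6⊕b7⊕b12⊕b13⊕b14⊕b15⊕b20⊕b21⊕b22⊕b23⊕b28⊕b29⊕b30⊕b31 = 0⊕0⊕1⊕0⊕1⊕1⊕0⊕1⊕0⊕1⊕0⊕0⊕0⊕0⊕0⊕0 = 1
s8: b8⊕b9⊕b10⊕b11⊕b12⊕b13⊕b14⊕b15⊕b24⊕b25⊕b26⊕b27⊕b28⊕b29⊕b30⊕b31 = 0⊕1⊕1⊕0⊕1⊕1⊕0⊕1⊕0⊕0⊕1⊕1⊕0⊕0⊕0⊕0 = 1
s16: b16⊕b17⊕b18⊕b19⊕b20⊕b21⊕b22⊕b23⊕b24⊕b25⊕b26⊕b27⊕b28⊕b29⊕b30⊕b31 = 0⊕0⊕1⊕0⊕0⊕1⊕0⊕0⊕0⊕0⊕1⊕1⊕0⊕0⊕0⊕0 = 0
Syndrome (s16...s1) = 01100 → position 12.
Flip bit 12: corrected codeword = 1000010011001010010010000110000
Data bits at positions 3,5,6,7,9,10,11,12,13,14,15,17,18,19,20,21,22,23,24,25,26,27,28,29,30,31: 00101100101010010000110000

00101100101010010000110000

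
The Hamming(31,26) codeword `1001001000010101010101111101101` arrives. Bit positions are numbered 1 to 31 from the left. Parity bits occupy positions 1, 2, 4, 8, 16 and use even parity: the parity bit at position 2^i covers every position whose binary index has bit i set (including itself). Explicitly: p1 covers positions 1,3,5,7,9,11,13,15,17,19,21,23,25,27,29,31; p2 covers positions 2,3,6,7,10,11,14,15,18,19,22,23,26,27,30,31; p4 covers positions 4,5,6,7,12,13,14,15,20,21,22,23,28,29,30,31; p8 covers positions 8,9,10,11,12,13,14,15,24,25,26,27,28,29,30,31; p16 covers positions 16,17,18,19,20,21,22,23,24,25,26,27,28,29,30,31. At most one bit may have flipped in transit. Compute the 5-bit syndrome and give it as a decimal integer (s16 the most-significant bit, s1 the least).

s1: b1⊕b3⊕b5⊕b7⊕b9⊕b11⊕b13⊕b15⊕b17⊕b19⊕b21⊕b23⊕b25⊕b27⊕b29⊕b31 = 1⊕0⊕0⊕1⊕0⊕0⊕0⊕0⊕0⊕0⊕0⊕1⊕1⊕0⊕1⊕1 = 0
s2: b2⊕b3⊕b6⊕b7⊕b10⊕b11⊕b14⊕b15⊕b18⊕b19⊕b22⊕b23⊕b26⊕b27⊕b30⊕b31 = 0⊕0⊕0⊕1⊕0⊕0⊕1⊕0⊕1⊕0⊕1⊕1⊕1⊕0⊕0⊕1 = 1
s4: b4⊕b5⊕b6⊕b7⊕b12⊕b13⊕b14⊕b15⊕b20⊕b21⊕b22⊕b23⊕b28⊕b29⊕b30⊕b31 = 1⊕0⊕0⊕1⊕1⊕0⊕1⊕0⊕1⊕0⊕1⊕1⊕1⊕1⊕0⊕1 = 0
s8: b8⊕b9⊕b10⊕b11⊕b12⊕b13⊕b14⊕b15⊕b24⊕b25⊕b26⊕b27⊕b28⊕b29⊕b30⊕b31 = 0⊕0⊕0⊕0⊕1⊕0⊕1⊕0⊕1⊕1⊕1⊕0⊕1⊕1⊕0⊕1 = 0
s16: b16⊕b17⊕b18⊕b19⊕b20⊕b21⊕b22⊕b23⊕b24⊕b25⊕b26⊕b27⊕b28⊕b29⊕b30⊕b31 = 1⊕0⊕1⊕0⊕1⊕0⊕1⊕1⊕1⊕1⊕1⊕0⊕1⊕1⊕0⊕1 = 1
Syndrome (s16...s1) = 10010 → position 18.

18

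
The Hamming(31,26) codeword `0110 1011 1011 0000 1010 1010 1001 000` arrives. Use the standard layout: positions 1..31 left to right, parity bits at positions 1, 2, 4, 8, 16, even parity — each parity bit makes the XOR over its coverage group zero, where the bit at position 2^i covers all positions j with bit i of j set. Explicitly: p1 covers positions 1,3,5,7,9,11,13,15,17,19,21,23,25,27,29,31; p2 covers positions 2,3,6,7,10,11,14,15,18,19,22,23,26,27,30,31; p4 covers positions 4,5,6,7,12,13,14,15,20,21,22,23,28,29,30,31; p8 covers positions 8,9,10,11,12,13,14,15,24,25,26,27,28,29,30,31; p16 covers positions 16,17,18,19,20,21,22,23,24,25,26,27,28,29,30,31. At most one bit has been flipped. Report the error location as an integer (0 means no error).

0

s1: b1⊕b3⊕b5⊕b7⊕b9⊕b11⊕b13⊕b15⊕b17⊕b19⊕b21⊕b23⊕b25⊕b27⊕b29⊕b31 = 0⊕1⊕1⊕1⊕1⊕1⊕0⊕0⊕1⊕1⊕1⊕1⊕1⊕0⊕0⊕0 = 0
s2: b2⊕b3⊕b6⊕b7⊕b10⊕b11⊕b14⊕b15⊕b18⊕b19⊕b22⊕b23⊕b26⊕b27⊕b30⊕b31 = 1⊕1⊕0⊕1⊕0⊕1⊕0⊕0⊕0⊕1⊕0⊕1⊕0⊕0⊕0⊕0 = 0
s4: b4⊕b5⊕b6⊕b7⊕b12⊕b13⊕b14⊕b15⊕b20⊕b21⊕b22⊕b23⊕b28⊕b29⊕b30⊕b31 = 0⊕1⊕0⊕1⊕1⊕0⊕0⊕0⊕0⊕1⊕0⊕1⊕1⊕0⊕0⊕0 = 0
s8: b8⊕b9⊕b10⊕b11⊕b12⊕b13⊕b14⊕b15⊕b24⊕b25⊕b26⊕b27⊕b28⊕b29⊕b30⊕b31 = 1⊕1⊕0⊕1⊕1⊕0⊕0⊕0⊕0⊕1⊕0⊕0⊕1⊕0⊕0⊕0 = 0
s16: b16⊕b17⊕b18⊕b19⊕b20⊕b21⊕b22⊕b23⊕b24⊕b25⊕b26⊕b27⊕b28⊕b29⊕b30⊕b31 = 0⊕1⊕0⊕1⊕0⊕1⊕0⊕1⊕0⊕1⊕0⊕0⊕1⊕0⊕0⊕0 = 0
Syndrome (s16...s1) = 00000 → position 0 (no error).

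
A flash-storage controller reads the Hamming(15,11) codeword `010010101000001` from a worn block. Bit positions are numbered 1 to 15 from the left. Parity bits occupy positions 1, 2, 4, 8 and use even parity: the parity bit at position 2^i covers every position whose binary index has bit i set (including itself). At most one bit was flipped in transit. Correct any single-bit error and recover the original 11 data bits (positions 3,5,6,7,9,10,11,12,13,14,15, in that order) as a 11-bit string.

01111000001

s1: b1⊕b3⊕b5⊕b7⊕b9⊕b11⊕b13⊕b15 = 0⊕0⊕1⊕1⊕1⊕0⊕0⊕1 = 0
s2: b2⊕b3⊕b6⊕b7⊕b10⊕b11⊕b14⊕b15 = 1⊕0⊕0⊕1⊕0⊕0⊕0⊕1 = 1
s4: b4⊕b5⊕b6⊕b7⊕b12⊕b13⊕b14⊕b15 = 0⊕1⊕0⊕1⊕0⊕0⊕0⊕1 = 1
s8: b8⊕b9⊕b10⊕b11⊕b12⊕b13⊕b14⊕b15 = 0⊕1⊕0⊕0⊕0⊕0⊕0⊕1 = 0
Syndrome (s8...s1) = 0110 → position 6.
Flip bit 6: corrected codeword = 010011101000001
Data bits at positions 3,5,6,7,9,10,11,12,13,14,15: 01111000001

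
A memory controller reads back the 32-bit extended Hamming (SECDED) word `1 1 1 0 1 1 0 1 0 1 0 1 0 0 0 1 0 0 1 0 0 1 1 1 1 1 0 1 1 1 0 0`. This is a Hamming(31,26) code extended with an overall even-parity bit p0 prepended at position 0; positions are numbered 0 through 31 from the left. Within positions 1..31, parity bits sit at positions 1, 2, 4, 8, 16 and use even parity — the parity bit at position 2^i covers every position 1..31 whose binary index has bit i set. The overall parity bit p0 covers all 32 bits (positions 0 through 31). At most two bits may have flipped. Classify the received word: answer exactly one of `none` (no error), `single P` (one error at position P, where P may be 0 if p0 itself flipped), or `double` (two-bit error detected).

double

s1: b1⊕b3⊕b5⊕b7⊕b9⊕b11⊕b13⊕b15⊕b17⊕b19⊕b21⊕b23⊕b25⊕b27⊕b29⊕b31 = 1⊕0⊕1⊕1⊕1⊕1⊕0⊕1⊕0⊕0⊕1⊕1⊕1⊕1⊕1⊕0 = 1
s2: b2⊕b3⊕b6⊕b7⊕b10⊕b11⊕b14⊕b15⊕b18⊕b19⊕b22⊕b23⊕b26⊕b27⊕b30⊕b31 = 1⊕0⊕0⊕1⊕0⊕1⊕0⊕1⊕1⊕0⊕1⊕1⊕0⊕1⊕0⊕0 = 0
s4: b4⊕b5⊕b6⊕b7⊕b12⊕b13⊕b14⊕b15⊕b20⊕b21⊕b22⊕b23⊕b28⊕b29⊕b30⊕b31 = 1⊕1⊕0⊕1⊕0⊕0⊕0⊕1⊕0⊕1⊕1⊕1⊕1⊕1⊕0⊕0 = 1
s8: b8⊕b9⊕b10⊕b11⊕b12⊕b13⊕b14⊕b15⊕b24⊕b25⊕b26⊕b27⊕b28⊕b29⊕b30⊕b31 = 0⊕1⊕0⊕1⊕0⊕0⊕0⊕1⊕1⊕1⊕0⊕1⊕1⊕1⊕0⊕0 = 0
s16: b16⊕b17⊕b18⊕b19⊕b20⊕b21⊕b22⊕b23⊕b24⊕b25⊕b26⊕b27⊕b28⊕b29⊕b30⊕b31 = 0⊕0⊕1⊕0⊕0⊕1⊕1⊕1⊕1⊕1⊕0⊕1⊕1⊕1⊕0⊕0 = 1
Syndrome (s16...s1) = 10101 → position 21.
Overall parity (XOR of all 32 bits, including p0): 1⊕1⊕1⊕0⊕1⊕1⊕0⊕1⊕0⊕1⊕0⊕1⊕0⊕0⊕0⊕1⊕0⊕0⊕1⊕0⊕0⊕1⊕1⊕1⊕1⊕1⊕0⊕1⊕1⊕1⊕0⊕0 = 0
Overall=0, syndrome position=21 → double-bit error detected (uncorrectable).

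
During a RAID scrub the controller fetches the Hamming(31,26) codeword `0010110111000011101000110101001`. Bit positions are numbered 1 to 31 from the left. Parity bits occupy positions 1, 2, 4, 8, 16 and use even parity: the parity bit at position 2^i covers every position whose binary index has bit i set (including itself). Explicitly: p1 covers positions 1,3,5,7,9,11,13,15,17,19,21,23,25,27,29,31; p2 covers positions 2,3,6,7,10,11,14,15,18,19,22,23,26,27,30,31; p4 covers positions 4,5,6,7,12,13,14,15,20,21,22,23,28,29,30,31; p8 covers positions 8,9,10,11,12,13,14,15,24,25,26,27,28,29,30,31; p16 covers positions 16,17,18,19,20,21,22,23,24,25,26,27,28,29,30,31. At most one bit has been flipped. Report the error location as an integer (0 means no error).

0

s1: b1⊕b3⊕b5⊕b7⊕b9⊕b11⊕b13⊕b15⊕b17⊕b19⊕b21⊕b23⊕b25⊕b27⊕b29⊕b31 = 0⊕1⊕1⊕0⊕1⊕0⊕0⊕1⊕1⊕1⊕0⊕1⊕0⊕0⊕0⊕1 = 0
s2: b2⊕b3⊕b6⊕b7⊕b10⊕b11⊕b14⊕b15⊕b18⊕b19⊕b22⊕b23⊕b26⊕b27⊕b30⊕b31 = 0⊕1⊕1⊕0⊕1⊕0⊕0⊕1⊕0⊕1⊕0⊕1⊕1⊕0⊕0⊕1 = 0
s4: b4⊕b5⊕b6⊕b7⊕b12⊕b13⊕b14⊕b15⊕b20⊕b21⊕b22⊕b23⊕b28⊕b29⊕b30⊕b31 = 0⊕1⊕1⊕0⊕0⊕0⊕0⊕1⊕0⊕0⊕0⊕1⊕1⊕0⊕0⊕1 = 0
s8: b8⊕b9⊕b10⊕b11⊕b12⊕b13⊕b14⊕b15⊕b24⊕b25⊕b26⊕b27⊕b28⊕b29⊕b30⊕b31 = 1⊕1⊕1⊕0⊕0⊕0⊕0⊕1⊕1⊕0⊕1⊕0⊕1⊕0⊕0⊕1 = 0
s16: b16⊕b17⊕b18⊕b19⊕b20⊕b21⊕b22⊕b23⊕b24⊕b25⊕b26⊕b27⊕b28⊕b29⊕b30⊕b31 = 1⊕1⊕0⊕1⊕0⊕0⊕0⊕1⊕1⊕0⊕1⊕0⊕1⊕0⊕0⊕1 = 0
Syndrome (s16...s1) = 00000 → position 0 (no error).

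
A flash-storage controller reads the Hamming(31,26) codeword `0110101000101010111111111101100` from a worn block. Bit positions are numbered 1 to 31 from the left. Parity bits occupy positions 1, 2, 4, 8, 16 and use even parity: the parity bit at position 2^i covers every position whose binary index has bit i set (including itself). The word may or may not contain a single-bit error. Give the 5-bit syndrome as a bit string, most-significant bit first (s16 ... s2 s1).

00000

s1: b1⊕b3⊕b5⊕b7⊕b9⊕b11⊕b13⊕b15⊕b17⊕b19⊕b21⊕b23⊕b25⊕b27⊕b29⊕b31 = 0⊕1⊕1⊕1⊕0⊕1⊕1⊕1⊕1⊕1⊕1⊕1⊕1⊕0⊕1⊕0 = 0
s2: b2⊕b3⊕b6⊕b7⊕b10⊕b11⊕b14⊕b15⊕b18⊕b19⊕b22⊕b23⊕b26⊕b27⊕b30⊕b31 = 1⊕1⊕0⊕1⊕0⊕1⊕0⊕1⊕1⊕1⊕1⊕1⊕1⊕0⊕0⊕0 = 0
s4: b4⊕b5⊕b6⊕b7⊕b12⊕b13⊕b14⊕b15⊕b20⊕b21⊕b22⊕b23⊕b28⊕b29⊕b30⊕b31 = 0⊕1⊕0⊕1⊕0⊕1⊕0⊕1⊕1⊕1⊕1⊕1⊕1⊕1⊕0⊕0 = 0
s8: b8⊕b9⊕b10⊕b11⊕b12⊕b13⊕b14⊕b15⊕b24⊕b25⊕b26⊕b27⊕b28⊕b29⊕b30⊕b31 = 0⊕0⊕0⊕1⊕0⊕1⊕0⊕1⊕1⊕1⊕1⊕0⊕1⊕1⊕0⊕0 = 0
s16: b16⊕b17⊕b18⊕b19⊕b20⊕b21⊕b22⊕b23⊕b24⊕b25⊕b26⊕b27⊕b28⊕b29⊕b30⊕b31 = 0⊕1⊕1⊕1⊕1⊕1⊕1⊕1⊕1⊕1⊕1⊕0⊕1⊕1⊕0⊕0 = 0
Syndrome (s16...s1) = 00000 → position 0 (no error).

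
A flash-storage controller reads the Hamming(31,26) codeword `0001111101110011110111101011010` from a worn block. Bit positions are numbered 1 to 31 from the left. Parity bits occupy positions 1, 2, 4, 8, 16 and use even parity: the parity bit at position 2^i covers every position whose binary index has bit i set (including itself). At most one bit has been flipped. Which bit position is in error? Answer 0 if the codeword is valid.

25

s1: b1⊕b3⊕b5⊕b7⊕b9⊕b11⊕b13⊕b15⊕b17⊕b19⊕b21⊕b23⊕b25⊕b27⊕b29⊕b31 = 0⊕0⊕1⊕1⊕0⊕1⊕0⊕1⊕1⊕0⊕1⊕1⊕1⊕1⊕0⊕0 = 1
s2: b2⊕b3⊕b6⊕b7⊕b10⊕b11⊕b14⊕b15⊕b18⊕b19⊕b22⊕b23⊕b26⊕b27⊕b30⊕b31 = 0⊕0⊕1⊕1⊕1⊕1⊕0⊕1⊕1⊕0⊕1⊕1⊕0⊕1⊕1⊕0 = 0
s4: b4⊕b5⊕b6⊕b7⊕b12⊕b13⊕b14⊕b15⊕b20⊕b21⊕b22⊕b23⊕b28⊕b29⊕b30⊕b31 = 1⊕1⊕1⊕1⊕1⊕0⊕0⊕1⊕1⊕1⊕1⊕1⊕1⊕0⊕1⊕0 = 0
s8: b8⊕b9⊕b10⊕b11⊕b12⊕b13⊕b14⊕b15⊕b24⊕b25⊕b26⊕b27⊕b28⊕b29⊕b30⊕b31 = 1⊕0⊕1⊕1⊕1⊕0⊕0⊕1⊕0⊕1⊕0⊕1⊕1⊕0⊕1⊕0 = 1
s16: b16⊕b17⊕b18⊕b19⊕b20⊕b21⊕b22⊕b23⊕b24⊕b25⊕b26⊕b27⊕b28⊕b29⊕b30⊕b31 = 1⊕1⊕1⊕0⊕1⊕1⊕1⊕1⊕0⊕1⊕0⊕1⊕1⊕0⊕1⊕0 = 1
Syndrome (s16...s1) = 11001 → position 25.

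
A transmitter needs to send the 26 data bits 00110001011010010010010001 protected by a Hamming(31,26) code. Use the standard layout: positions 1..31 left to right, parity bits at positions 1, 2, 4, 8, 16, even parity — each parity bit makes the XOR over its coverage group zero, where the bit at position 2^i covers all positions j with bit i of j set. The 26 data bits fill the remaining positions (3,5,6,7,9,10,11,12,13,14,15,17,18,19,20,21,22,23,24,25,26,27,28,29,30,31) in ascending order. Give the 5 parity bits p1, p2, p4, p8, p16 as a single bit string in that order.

11101

Place data bits at non-power-of-two positions: b3=0, b5=0, b6=1, b7=1, b9=0, b10=0, b11=0, b12=1, b13=0, b14=1, b15=1, b17=0, b18=1, b19=0, b20=0, b21=1, b22=0, b23=0, b24=1, b25=0, b26=0, b27=1, b28=0, b29=0, b30=0, b31=1.
p1 = XOR of data positions {3,5,7,9,11,13,15,17,19,21,23,25,27,29,31} = 0⊕0⊕1⊕0⊕0⊕0⊕1⊕0⊕0⊕1⊕0⊕0⊕1⊕0⊕1 = 1
p2 = XOR of data positions {3,6,7,10,11,14,15,18,19,22,23,26,27,30,31} = 0⊕1⊕1⊕0⊕0⊕1⊕1⊕1⊕0⊕0⊕0⊕0⊕1⊕0⊕1 = 1
p4 = XOR of data positions {5,6,7,12,13,14,15,20,21,22,23,28,29,30,31} = 0⊕1⊕1⊕1⊕0⊕1⊕1⊕0⊕1⊕0⊕0⊕0⊕0⊕0⊕1 = 1
p8 = XOR of data positions {9,10,11,12,13,14,15,24,25,26,27,28,29,30,31} = 0⊕0⊕0⊕1⊕0⊕1⊕1⊕1⊕0⊕0⊕1⊕0⊕0⊕0⊕1 = 0
p16 = XOR of data positions {17,18,19,20,21,22,23,24,25,26,27,28,29,30,31} = 0⊕1⊕0⊕0⊕1⊕0⊕0⊕1⊕0⊕0⊕1⊕0⊕0⊕0⊕1 = 1
Parity bits p1,p2,p4,p8,p16 = 11101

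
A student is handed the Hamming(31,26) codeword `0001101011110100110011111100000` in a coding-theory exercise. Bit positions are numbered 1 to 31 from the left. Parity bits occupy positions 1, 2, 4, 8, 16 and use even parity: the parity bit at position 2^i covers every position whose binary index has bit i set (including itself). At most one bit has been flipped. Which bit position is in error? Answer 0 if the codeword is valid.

0

s1: b1⊕b3⊕b5⊕b7⊕b9⊕b11⊕b13⊕b15⊕b17⊕b19⊕b21⊕b23⊕b25⊕b27⊕b29⊕b31 = 0⊕0⊕1⊕1⊕1⊕1⊕0⊕0⊕1⊕0⊕1⊕1⊕1⊕0⊕0⊕0 = 0
s2: b2⊕b3⊕b6⊕b7⊕b10⊕b11⊕b14⊕b15⊕b18⊕b19⊕b22⊕b23⊕b26⊕b27⊕b30⊕b31 = 0⊕0⊕0⊕1⊕1⊕1⊕1⊕0⊕1⊕0⊕1⊕1⊕1⊕0⊕0⊕0 = 0
s4: b4⊕b5⊕b6⊕b7⊕b12⊕b13⊕b14⊕b15⊕b20⊕b21⊕b22⊕b23⊕b28⊕b29⊕b30⊕b31 = 1⊕1⊕0⊕1⊕1⊕0⊕1⊕0⊕0⊕1⊕1⊕1⊕0⊕0⊕0⊕0 = 0
s8: b8⊕b9⊕b10⊕b11⊕b12⊕b13⊕b14⊕b15⊕b24⊕b25⊕b26⊕b27⊕b28⊕b29⊕b30⊕b31 = 0⊕1⊕1⊕1⊕1⊕0⊕1⊕0⊕1⊕1⊕1⊕0⊕0⊕0⊕0⊕0 = 0
s16: b16⊕b17⊕b18⊕b19⊕b20⊕b21⊕b22⊕b23⊕b24⊕b25⊕b26⊕b27⊕b28⊕b29⊕b30⊕b31 = 0⊕1⊕1⊕0⊕0⊕1⊕1⊕1⊕1⊕1⊕1⊕0⊕0⊕0⊕0⊕0 = 0
Syndrome (s16...s1) = 00000 → position 0 (no error).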